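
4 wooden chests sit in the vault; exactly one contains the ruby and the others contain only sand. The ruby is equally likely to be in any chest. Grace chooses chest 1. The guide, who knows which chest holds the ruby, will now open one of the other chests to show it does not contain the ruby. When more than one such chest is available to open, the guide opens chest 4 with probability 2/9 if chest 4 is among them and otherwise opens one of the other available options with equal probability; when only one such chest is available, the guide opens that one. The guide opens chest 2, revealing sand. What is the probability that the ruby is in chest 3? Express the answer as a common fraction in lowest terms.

Condition on the true location of the ruby.
If it is in chest 1 (prior 1/4): chest 4 is available but not opened; chest 2 gets probability (1 − 2/9)/2 = 7/18; weight (1/4)·(7/18) = 7/72.
If it is in chest 2 (prior 1/4): the guide opened chest 2, so this case is ruled out; weight (1/4)·0 = 0.
If it is in chest 3 (prior 1/4): chest 4 is available but not opened, probability 7/9; weight (1/4)·(7/9) = 7/36.
If it is in chest 4 (prior 1/4): chest 4 holds the prize so is unavailable; the guide chooses uniformly among the 2 others, probability 1/2; weight (1/4)·(1/2) = 1/8.
The weights sum to 5/12.
So P(the ruby in chest 3 | the guide opened chest 2) = (7/36) / (5/12) = 7/15.

7/15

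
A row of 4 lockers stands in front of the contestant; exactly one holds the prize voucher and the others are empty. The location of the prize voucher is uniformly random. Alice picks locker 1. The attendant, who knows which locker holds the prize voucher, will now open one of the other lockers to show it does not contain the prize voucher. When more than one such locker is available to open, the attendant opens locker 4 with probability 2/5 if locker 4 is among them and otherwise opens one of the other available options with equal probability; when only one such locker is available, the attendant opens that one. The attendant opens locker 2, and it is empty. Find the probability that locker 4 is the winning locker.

5/14

Consider each possible location of the prize voucher in turn.
If it is in locker 1 (prior 1/4): locker 4 is available but not opened; locker 2 gets probability (1 − 2/5)/2 = 3/10; weight (1/4)·(3/10) = 3/40.
If it is in locker 2 (prior 1/4): the attendant opened locker 2, so this case is ruled out; weight (1/4)·0 = 0.
If it is in locker 3 (prior 1/4): locker 4 is available but not opened, probability 3/5; weight (1/4)·(3/5) = 3/20.
If it is in locker 4 (prior 1/4): locker 4 holds the prize so is unavailable; the attendant chooses uniformly among the 2 others, probability 1/2; weight (1/4)·(1/2) = 1/8.
The weights sum to 7/20.
So P(the prize voucher in locker 4 | the attendant opened locker 2) = (1/8) / (7/20) = 5/14.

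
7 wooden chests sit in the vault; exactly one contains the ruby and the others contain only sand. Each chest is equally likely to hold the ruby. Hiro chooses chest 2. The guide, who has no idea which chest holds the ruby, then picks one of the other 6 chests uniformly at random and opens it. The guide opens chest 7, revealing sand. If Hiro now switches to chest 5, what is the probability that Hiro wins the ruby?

1/6

Condition on the true location of the ruby.
If it is in any of chests 1, 2, 3, 4, 5, and 6 (prior 1/7 each): the guide picks chest 7 with probability 1/6 regardless, and it is not the prize; weight (1/7)·(1/6) = 1/42 each.
If it is in chest 7 (prior 1/7): the guide opened chest 7, so this case is ruled out; weight (1/7)·0 = 0.
The weights sum to 1/7.
So P(the ruby in chest 5 | the guide opened chest 7) = (1/42) / (1/7) = 1/6.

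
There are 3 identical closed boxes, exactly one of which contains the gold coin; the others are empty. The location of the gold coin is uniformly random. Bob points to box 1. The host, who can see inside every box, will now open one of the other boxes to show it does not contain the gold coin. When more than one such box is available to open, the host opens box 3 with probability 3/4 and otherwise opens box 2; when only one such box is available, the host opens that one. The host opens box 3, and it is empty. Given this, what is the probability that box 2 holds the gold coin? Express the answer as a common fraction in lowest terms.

4/7

Apply Bayes' rule, conditioning on where the gold coin actually is.
If it is in box 1 (prior 1/3): box 3 is available, opened with probability 3/4; weight (1/3)·(3/4) = 1/4.
If it is in box 2 (prior 1/3): only box 3 is available, probability 1; weight (1/3)·1 = 1/3.
If it is in box 3 (prior 1/3): the host opened box 3, so this case is ruled out; weight (1/3)·0 = 0.
The weights sum to 7/12.
So P(the gold coin in box 2 | the host opened box 3) = (1/3) / (7/12) = 4/7.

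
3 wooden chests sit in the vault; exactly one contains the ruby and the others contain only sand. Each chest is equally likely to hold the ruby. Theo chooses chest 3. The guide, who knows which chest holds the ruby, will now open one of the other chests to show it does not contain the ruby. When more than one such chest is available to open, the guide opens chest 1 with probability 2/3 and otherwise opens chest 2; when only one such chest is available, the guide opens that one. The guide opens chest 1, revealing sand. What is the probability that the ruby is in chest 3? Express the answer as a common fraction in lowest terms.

Condition on the true location of the ruby.
If it is in chest 1 (prior 1/3): the guide opened chest 1, so this case is ruled out; weight (1/3)·0 = 0.
If it is in chest 2 (prior 1/3): only chest 1 is available, probability 1; weight (1/3)·1 = 1/3.
If it is in chest 3 (prior 1/3): chest 1 is available, opened with probability 2/3; weight (1/3)·(2/3) = 2/9.
The weights sum to 5/9.
So P(the ruby in chest 3 | the guide opened chest 1) = (2/9) / (5/9) = 2/5.

2/5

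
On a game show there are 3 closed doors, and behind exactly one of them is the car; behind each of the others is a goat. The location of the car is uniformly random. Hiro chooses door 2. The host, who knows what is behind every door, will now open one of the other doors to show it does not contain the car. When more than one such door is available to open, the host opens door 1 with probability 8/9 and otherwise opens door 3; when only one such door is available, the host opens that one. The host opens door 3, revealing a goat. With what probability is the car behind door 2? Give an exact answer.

1/10

Condition on the true location of the car.
If it is behind door 1 (prior 1/3): only door 3 is available, probability 1; weight (1/3)·1 = 1/3.
If it is behind door 2 (prior 1/3): door 1 is available but not opened, probability 1/9; weight (1/3)·(1/9) = 1/27.
If it is behind door 3 (prior 1/3): the host opened door 3, so this case is ruled out; weight (1/3)·0 = 0.
The weights sum to 10/27.
So P(the car behind door 2 | the host opened door 3) = (1/27) / (10/27) = 1/10.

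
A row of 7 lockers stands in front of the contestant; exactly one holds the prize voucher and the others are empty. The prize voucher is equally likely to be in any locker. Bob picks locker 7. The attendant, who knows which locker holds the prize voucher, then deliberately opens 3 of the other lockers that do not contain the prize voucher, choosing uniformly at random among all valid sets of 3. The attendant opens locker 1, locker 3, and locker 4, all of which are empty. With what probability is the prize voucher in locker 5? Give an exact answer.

2/7

Consider each possible location of the prize voucher in turn.
If it is in any of lockers 1, 3, and 4 (prior 1/7 each): that locker was opened and seen not to hold the prize — ruled out; weight (1/7)·0 = 0 each.
If it is in any of lockers 2, 5, and 6 (prior 1/7 each): the attendant has 10 equally likely choices, so probability 1/10; weight (1/7)·(1/10) = 1/70 each.
If it is in locker 7 (prior 1/7): the attendant has 20 equally likely choices, so probability 1/20; weight (1/7)·(1/20) = 1/140.
The weights sum to 1/20.
So P(the prize voucher in locker 5 | the attendant opened locker 1, locker 3, and locker 4) = (1/70) / (1/20) = 2/7.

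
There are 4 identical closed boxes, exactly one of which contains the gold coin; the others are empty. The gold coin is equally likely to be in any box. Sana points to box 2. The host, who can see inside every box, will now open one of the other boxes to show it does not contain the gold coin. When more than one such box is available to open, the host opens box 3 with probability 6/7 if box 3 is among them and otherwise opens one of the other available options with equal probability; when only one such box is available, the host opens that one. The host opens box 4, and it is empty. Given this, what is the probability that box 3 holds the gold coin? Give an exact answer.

Consider each possible location of the gold coin in turn.
If it is in box 1 (prior 1/4): box 3 is available but not opened, probability 1/7; weight (1/4)·(1/7) = 1/28.
If it is in box 2 (prior 1/4): box 3 is available but not opened; box 4 gets probability (1 − 6/7)/2 = 1/14; weight (1/4)·(1/14) = 1/56.
If it is in box 3 (prior 1/4): box 3 holds the prize so is unavailable; the host chooses uniformly among the 2 others, probability 1/2; weight (1/4)·(1/2) = 1/8.
If it is in box 4 (prior 1/4): the host opened box 4, so this case is ruled out; weight (1/4)·0 = 0.
The weights sum to 5/28.
So P(the gold coin in box 3 | the host opened box 4) = (1/8) / (5/28) = 7/10.

7/10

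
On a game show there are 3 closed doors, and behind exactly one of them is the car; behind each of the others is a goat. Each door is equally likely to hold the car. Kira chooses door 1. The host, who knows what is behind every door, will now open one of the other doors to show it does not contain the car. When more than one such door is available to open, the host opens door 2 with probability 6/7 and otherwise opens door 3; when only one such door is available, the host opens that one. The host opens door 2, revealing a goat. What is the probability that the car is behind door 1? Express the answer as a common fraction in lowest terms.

Apply Bayes' rule, conditioning on where the car actually is.
If it is behind door 1 (prior 1/3): door 2 is available, opened with probability 6/7; weight (1/3)·(6/7) = 2/7.
If it is behind door 2 (prior 1/3): the host opened door 2, so this case is ruled out; weight (1/3)·0 = 0.
If it is behind door 3 (prior 1/3): only door 2 is available, probability 1; weight (1/3)·1 = 1/3.
The weights sum to 13/21.
So P(the car behind door 1 | the host opened door 2) = (2/7) / (13/21) = 6/13.

6/13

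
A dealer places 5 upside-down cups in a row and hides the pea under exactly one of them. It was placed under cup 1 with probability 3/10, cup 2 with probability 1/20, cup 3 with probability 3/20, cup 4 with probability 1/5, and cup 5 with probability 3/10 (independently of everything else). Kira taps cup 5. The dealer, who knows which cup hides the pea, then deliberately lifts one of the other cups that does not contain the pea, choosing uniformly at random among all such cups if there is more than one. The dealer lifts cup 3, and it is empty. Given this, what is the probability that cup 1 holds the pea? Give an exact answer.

Apply Bayes' rule, conditioning on where the pea actually is.
If it is under cup 1 (prior 3/10): the dealer has 3 equally likely choices, so probability 1/3; weight (3/10)·(1/3) = 1/10.
If it is under cup 2 (prior 1/20): the dealer has 3 equally likely choices, so probability 1/3; weight (1/20)·(1/3) = 1/60.
If it is under cup 3 (prior 3/20): the dealer opened cup 3, so this case is ruled out; weight (3/20)·0 = 0.
If it is under cup 4 (prior 1/5): the dealer has 3 equally likely choices, so probability 1/3; weight (1/5)·(1/3) = 1/15.
If it is under cup 5 (prior 3/10): the dealer has 4 equally likely choices, so probability 1/4; weight (3/10)·(1/4) = 3/40.
The weights sum to 31/120.
So P(the pea under cup 1 | the dealer opened cup 3) = (1/10) / (31/120) = 12/31.

12/31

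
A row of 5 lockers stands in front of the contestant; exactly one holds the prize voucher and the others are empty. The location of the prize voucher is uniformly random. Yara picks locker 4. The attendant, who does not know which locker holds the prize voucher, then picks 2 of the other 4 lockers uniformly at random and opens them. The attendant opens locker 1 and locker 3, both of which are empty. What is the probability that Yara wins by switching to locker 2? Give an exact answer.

Apply Bayes' rule, conditioning on where the prize voucher actually is.
If it is in either of lockers 1 and 3 (prior 1/5 each): that locker was opened and seen not to hold the prize — ruled out; weight (1/5)·0 = 0 each.
If it is in any of lockers 2, 4, and 5 (prior 1/5 each): the attendant picks exactly this set with probability 1/6 regardless, and none is the prize; weight (1/5)·(1/6) = 1/30 each.
The weights sum to 1/10.
So P(the prize voucher in locker 2 | the attendant opened locker 1 and locker 3) = (1/30) / (1/10) = 1/3.

1/3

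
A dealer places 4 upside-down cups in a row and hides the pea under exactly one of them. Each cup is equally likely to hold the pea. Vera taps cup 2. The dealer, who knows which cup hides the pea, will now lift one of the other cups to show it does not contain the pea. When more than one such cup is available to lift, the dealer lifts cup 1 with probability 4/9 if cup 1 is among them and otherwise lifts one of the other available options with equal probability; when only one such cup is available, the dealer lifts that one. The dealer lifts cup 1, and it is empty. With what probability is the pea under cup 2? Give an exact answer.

Apply Bayes' rule, conditioning on where the pea actually is.
If it is under cup 1 (prior 1/4): the dealer opened cup 1, so this case is ruled out; weight (1/4)·0 = 0.
If it is under any of cups 2, 3, and 4 (prior 1/4 each): cup 1 is available, opened with probability 4/9; weight (1/4)·(4/9) = 1/9 each.
The weights sum to 1/3.
So P(the pea under cup 2 | the dealer opened cup 1) = (1/9) / (1/3) = 1/3.

1/3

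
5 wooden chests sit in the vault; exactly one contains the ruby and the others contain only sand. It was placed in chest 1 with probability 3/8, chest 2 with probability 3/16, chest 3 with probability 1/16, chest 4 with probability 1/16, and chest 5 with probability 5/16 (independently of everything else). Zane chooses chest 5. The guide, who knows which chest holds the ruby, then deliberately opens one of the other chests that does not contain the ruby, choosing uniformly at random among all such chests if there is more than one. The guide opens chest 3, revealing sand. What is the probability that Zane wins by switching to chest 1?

Apply Bayes' rule, conditioning on where the ruby actually is.
If it is in chest 1 (prior 3/8): the guide has 3 equally likely choices, so probability 1/3; weight (3/8)·(1/3) = 1/8.
If it is in chest 2 (prior 3/16): the guide has 3 equally likely choices, so probability 1/3; weight (3/16)·(1/3) = 1/16.
If it is in chest 3 (prior 1/16): the guide opened chest 3, so this case is ruled out; weight (1/16)·0 = 0.
If it is in chest 4 (prior 1/16): the guide has 3 equally likely choices, so probability 1/3; weight (1/16)·(1/3) = 1/48.
If it is in chest 5 (prior 5/16): the guide has 4 equally likely choices, so probability 1/4; weight (5/16)·(1/4) = 5/64.
The weights sum to 55/192.
So P(the ruby in chest 1 | the guide opened chest 3) = (1/8) / (55/192) = 24/55.

24/55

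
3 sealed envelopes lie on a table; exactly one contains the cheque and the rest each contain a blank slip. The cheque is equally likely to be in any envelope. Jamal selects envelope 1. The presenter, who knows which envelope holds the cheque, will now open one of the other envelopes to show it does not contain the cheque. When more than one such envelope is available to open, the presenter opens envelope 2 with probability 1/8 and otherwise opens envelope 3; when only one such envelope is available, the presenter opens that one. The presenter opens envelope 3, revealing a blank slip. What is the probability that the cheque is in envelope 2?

Apply Bayes' rule, conditioning on where the cheque actually is.
If it is in envelope 1 (prior 1/3): envelope 2 is available but not opened, probability 7/8; weight (1/3)·(7/8) = 7/24.
If it is in envelope 2 (prior 1/3): only envelope 3 is available, probability 1; weight (1/3)·1 = 1/3.
If it is in envelope 3 (prior 1/3): the presenter opened envelope 3, so this case is ruled out; weight (1/3)·0 = 0.
The weights sum to 5/8.
So P(the cheque in envelope 2 | the presenter opened envelope 3) = (1/3) / (5/8) = 8/15.

8/15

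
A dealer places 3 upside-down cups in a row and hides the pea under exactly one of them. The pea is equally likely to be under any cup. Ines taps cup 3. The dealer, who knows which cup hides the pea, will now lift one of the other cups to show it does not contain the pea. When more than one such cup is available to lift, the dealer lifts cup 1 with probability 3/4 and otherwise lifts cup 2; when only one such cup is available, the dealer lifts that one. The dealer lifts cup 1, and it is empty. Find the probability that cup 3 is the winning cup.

Consider each possible location of the pea in turn.
If it is under cup 1 (prior 1/3): the dealer opened cup 1, so this case is ruled out; weight (1/3)·0 = 0.
If it is under cup 2 (prior 1/3): only cup 1 is available, probability 1; weight (1/3)·1 = 1/3.
If it is under cup 3 (prior 1/3): cup 1 is available, opened with probability 3/4; weight (1/3)·(3/4) = 1/4.
The weights sum to 7/12.
So P(the pea under cup 3 | the dealer opened cup 1) = (1/4) / (7/12) = 3/7.

3/7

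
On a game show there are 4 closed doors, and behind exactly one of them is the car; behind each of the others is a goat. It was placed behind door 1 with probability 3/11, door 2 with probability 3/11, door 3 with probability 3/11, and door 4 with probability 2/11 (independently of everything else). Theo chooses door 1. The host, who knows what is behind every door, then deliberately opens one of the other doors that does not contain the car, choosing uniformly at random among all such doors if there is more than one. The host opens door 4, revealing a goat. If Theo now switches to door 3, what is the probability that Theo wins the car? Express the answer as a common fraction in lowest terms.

Consider each possible location of the car in turn.
If it is behind door 1 (prior 3/11): the host has 3 equally likely choices, so probability 1/3; weight (3/11)·(1/3) = 1/11.
If it is behind either of doors 2 and 3 (prior 3/11 each): the host has 2 equally likely choices, so probability 1/2; weight (3/11)·(1/2) = 3/22 each.
If it is behind door 4 (prior 2/11): the host opened door 4, so this case is ruled out; weight (2/11)·0 = 0.
The weights sum to 4/11.
So P(the car behind door 3 | the host opened door 4) = (3/22) / (4/11) = 3/8.

3/8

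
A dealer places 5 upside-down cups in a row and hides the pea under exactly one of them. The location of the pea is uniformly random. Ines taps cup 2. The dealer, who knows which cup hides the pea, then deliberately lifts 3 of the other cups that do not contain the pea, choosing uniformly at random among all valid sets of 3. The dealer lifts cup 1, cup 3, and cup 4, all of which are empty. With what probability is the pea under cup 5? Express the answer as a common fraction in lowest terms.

4/5

Condition on the true location of the pea.
If it is under any of cups 1, 3, and 4 (prior 1/5 each): that cup was opened and seen not to hold the prize — ruled out; weight (1/5)·0 = 0 each.
If it is under cup 2 (prior 1/5): the dealer has 4 equally likely choices, so probability 1/4; weight (1/5)·(1/4) = 1/20.
If it is under cup 5 (prior 1/5): the dealer has no choice, probability 1; weight (1/5)·1 = 1/5.
The weights sum to 1/4.
So P(the pea under cup 5 | the dealer opened cup 1, cup 3, and cup 4) = (1/5) / (1/4) = 4/5.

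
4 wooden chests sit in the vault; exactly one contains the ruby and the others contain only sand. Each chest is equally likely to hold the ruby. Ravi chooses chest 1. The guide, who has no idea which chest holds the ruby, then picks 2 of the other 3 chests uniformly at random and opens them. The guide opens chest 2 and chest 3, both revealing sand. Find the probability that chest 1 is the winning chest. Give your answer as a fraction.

1/2

Condition on the true location of the ruby.
If it is in either of chests 1 and 4 (prior 1/4 each): the guide picks exactly this set with probability 1/3 regardless, and none is the prize; weight (1/4)·(1/3) = 1/12 each.
If it is in either of chests 2 and 3 (prior 1/4 each): that chest was opened and seen not to hold the prize — ruled out; weight (1/4)·0 = 0 each.
The weights sum to 1/6.
So P(the ruby in chest 1 | the guide opened chest 2 and chest 3) = (1/12) / (1/6) = 1/2.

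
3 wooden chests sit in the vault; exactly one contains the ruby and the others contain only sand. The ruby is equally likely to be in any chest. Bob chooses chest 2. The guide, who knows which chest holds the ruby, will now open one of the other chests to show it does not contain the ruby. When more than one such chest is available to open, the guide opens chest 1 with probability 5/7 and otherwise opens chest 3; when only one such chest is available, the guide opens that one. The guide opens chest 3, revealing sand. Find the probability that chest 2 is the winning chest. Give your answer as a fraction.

2/9

Apply Bayes' rule, conditioning on where the ruby actually is.
If it is in chest 1 (prior 1/3): only chest 3 is available, probability 1; weight (1/3)·1 = 1/3.
If it is in chest 2 (prior 1/3): chest 1 is available but not opened, probability 2/7; weight (1/3)·(2/7) = 2/21.
If it is in chest 3 (prior 1/3): the guide opened chest 3, so this case is ruled out; weight (1/3)·0 = 0.
The weights sum to 3/7.
So P(the ruby in chest 2 | the guide opened chest 3) = (2/21) / (3/7) = 2/9.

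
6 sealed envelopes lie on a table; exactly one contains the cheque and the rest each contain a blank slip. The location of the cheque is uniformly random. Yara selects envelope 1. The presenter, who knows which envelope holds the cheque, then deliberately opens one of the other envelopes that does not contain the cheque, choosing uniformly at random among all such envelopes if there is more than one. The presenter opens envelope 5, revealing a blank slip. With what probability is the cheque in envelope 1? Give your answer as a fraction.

Consider each possible location of the cheque in turn.
If it is in envelope 1 (prior 1/6): the presenter has 5 equally likely choices, so probability 1/5; weight (1/6)·(1/5) = 1/30.
If it is in any of envelopes 2, 3, 4, and 6 (prior 1/6 each): the presenter has 4 equally likely choices, so probability 1/4; weight (1/6)·(1/4) = 1/24 each.
If it is in envelope 5 (prior 1/6): the presenter opened envelope 5, so this case is ruled out; weight (1/6)·0 = 0.
The weights sum to 1/5.
So P(the cheque in envelope 1 | the presenter opened envelope 5) = (1/30) / (1/5) = 1/6.

1/6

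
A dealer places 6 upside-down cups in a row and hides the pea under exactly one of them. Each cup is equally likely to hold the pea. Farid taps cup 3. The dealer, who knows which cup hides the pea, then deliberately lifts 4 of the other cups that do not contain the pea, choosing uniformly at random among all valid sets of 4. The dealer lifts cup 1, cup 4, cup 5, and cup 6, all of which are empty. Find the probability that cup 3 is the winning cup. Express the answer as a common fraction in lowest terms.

1/6

Condition on the true location of the pea.
If it is under any of cups 1, 4, 5, and 6 (prior 1/6 each): that cup was opened and seen not to hold the prize — ruled out; weight (1/6)·0 = 0 each.
If it is under cup 2 (prior 1/6): the dealer has no choice, probability 1; weight (1/6)·1 = 1/6.
If it is under cup 3 (prior 1/6): the dealer has 5 equally likely choices, so probability 1/5; weight (1/6)·(1/5) = 1/30.
The weights sum to 1/5.
So P(the pea under cup 3 | the dealer opened cup 1, cup 4, cup 5, and cup 6) = (1/30) / (1/5) = 1/6.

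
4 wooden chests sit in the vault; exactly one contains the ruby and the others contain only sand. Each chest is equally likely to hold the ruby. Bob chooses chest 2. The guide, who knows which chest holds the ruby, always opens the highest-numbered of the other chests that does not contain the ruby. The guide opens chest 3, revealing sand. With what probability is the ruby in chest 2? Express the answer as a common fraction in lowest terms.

Condition on the true location of the ruby.
If it is in either of chests 1 and 2 (prior 1/4 each): the guide would have opened chest 4 instead, probability 0; weight (1/4)·0 = 0 each.
If it is in chest 3 (prior 1/4): the guide opened chest 3, so this case is ruled out; weight (1/4)·0 = 0.
If it is in chest 4 (prior 1/4): chest 3 is the highest-numbered option available, probability 1; weight (1/4)·1 = 1/4.
The weights sum to 1/4.
So P(the ruby in chest 2 | the guide opened chest 3) = 0 / (1/4) = 0.

0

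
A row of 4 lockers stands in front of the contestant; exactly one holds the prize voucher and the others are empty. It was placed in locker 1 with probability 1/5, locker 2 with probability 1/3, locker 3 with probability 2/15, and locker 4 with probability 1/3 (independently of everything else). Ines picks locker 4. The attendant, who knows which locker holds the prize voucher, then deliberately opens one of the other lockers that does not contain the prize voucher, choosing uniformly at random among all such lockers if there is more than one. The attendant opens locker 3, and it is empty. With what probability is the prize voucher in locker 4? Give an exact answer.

5/17

Apply Bayes' rule, conditioning on where the prize voucher actually is.
If it is in locker 1 (prior 1/5): the attendant has 2 equally likely choices, so probability 1/2; weight (1/5)·(1/2) = 1/10.
If it is in locker 2 (prior 1/3): the attendant has 2 equally likely choices, so probability 1/2; weight (1/3)·(1/2) = 1/6.
If it is in locker 3 (prior 2/15): the attendant opened locker 3, so this case is ruled out; weight (2/15)·0 = 0.
If it is in locker 4 (prior 1/3): the attendant has 3 equally likely choices, so probability 1/3; weight (1/3)·(1/3) = 1/9.
The weights sum to 17/45.
So P(the prize voucher in locker 4 | the attendant opened locker 3) = (1/9) / (17/45) = 5/17.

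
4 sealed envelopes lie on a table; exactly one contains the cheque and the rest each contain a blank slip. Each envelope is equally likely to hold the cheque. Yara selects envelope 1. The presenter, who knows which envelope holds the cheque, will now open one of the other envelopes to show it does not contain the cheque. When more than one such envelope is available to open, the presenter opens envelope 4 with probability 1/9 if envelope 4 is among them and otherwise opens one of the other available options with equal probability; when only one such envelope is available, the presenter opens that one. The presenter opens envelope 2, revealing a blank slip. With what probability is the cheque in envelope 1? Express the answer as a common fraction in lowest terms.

Condition on the true location of the cheque.
If it is in envelope 1 (prior 1/4): envelope 4 is available but not opened; envelope 2 gets probability (1 − 1/9)/2 = 4/9; weight (1/4)·(4/9) = 1/9.
If it is in envelope 2 (prior 1/4): the presenter opened envelope 2, so this case is ruled out; weight (1/4)·0 = 0.
If it is in envelope 3 (prior 1/4): envelope 4 is available but not opened, probability 8/9; weight (1/4)·(8/9) = 2/9.
If it is in envelope 4 (prior 1/4): envelope 4 holds the prize so is unavailable; the presenter chooses uniformly among the 2 others, probability 1/2; weight (1/4)·(1/2) = 1/8.
The weights sum to 11/24.
So P(the cheque in envelope 1 | the presenter opened envelope 2) = (1/9) / (11/24) = 8/33.

8/33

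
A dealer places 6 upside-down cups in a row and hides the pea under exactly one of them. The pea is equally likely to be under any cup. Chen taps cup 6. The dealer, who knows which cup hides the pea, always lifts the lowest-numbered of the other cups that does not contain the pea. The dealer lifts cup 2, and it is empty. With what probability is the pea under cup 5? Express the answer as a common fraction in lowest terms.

Consider each possible location of the pea in turn.
If it is under cup 1 (prior 1/6): cup 2 is the lowest-numbered option available, probability 1; weight (1/6)·1 = 1/6.
If it is under cup 2 (prior 1/6): the dealer opened cup 2, so this case is ruled out; weight (1/6)·0 = 0.
If it is under any of cups 3, 4, 5, and 6 (prior 1/6 each): the dealer would have opened cup 1 instead, probability 0; weight (1/6)·0 = 0 each.
The weights sum to 1/6.
So P(the pea under cup 5 | the dealer opened cup 2) = 0 / (1/6) = 0.

0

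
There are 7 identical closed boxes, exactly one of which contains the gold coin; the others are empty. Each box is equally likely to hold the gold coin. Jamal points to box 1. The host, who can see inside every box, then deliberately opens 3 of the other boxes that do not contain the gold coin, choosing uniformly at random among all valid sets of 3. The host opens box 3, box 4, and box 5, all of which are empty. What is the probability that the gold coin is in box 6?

Consider each possible location of the gold coin in turn.
If it is in box 1 (prior 1/7): the host has 20 equally likely choices, so probability 1/20; weight (1/7)·(1/20) = 1/140.
If it is in any of boxes 2, 6, and 7 (prior 1/7 each): the host has 10 equally likely choices, so probability 1/10; weight (1/7)·(1/10) = 1/70 each.
If it is in any of boxes 3, 4, and 5 (prior 1/7 each): that box was opened and seen not to hold the prize — ruled out; weight (1/7)·0 = 0 each.
The weights sum to 1/20.
So P(the gold coin in box 6 | the host opened box 3, box 4, and box 5) = (1/70) / (1/20) = 2/7.

2/7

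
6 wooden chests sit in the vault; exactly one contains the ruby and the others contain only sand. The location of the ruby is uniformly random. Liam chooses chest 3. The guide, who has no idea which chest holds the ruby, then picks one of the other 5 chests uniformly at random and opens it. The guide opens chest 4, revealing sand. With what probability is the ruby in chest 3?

1/5

Condition on the true location of the ruby.
If it is in any of chests 1, 2, 3, 5, and 6 (prior 1/6 each): the guide picks chest 4 with probability 1/5 regardless, and it is not the prize; weight (1/6)·(1/5) = 1/30 each.
If it is in chest 4 (prior 1/6): the guide opened chest 4, so this case is ruled out; weight (1/6)·0 = 0.
The weights sum to 1/6.
So P(the ruby in chest 3 | the guide opened chest 4) = (1/30) / (1/6) = 1/5.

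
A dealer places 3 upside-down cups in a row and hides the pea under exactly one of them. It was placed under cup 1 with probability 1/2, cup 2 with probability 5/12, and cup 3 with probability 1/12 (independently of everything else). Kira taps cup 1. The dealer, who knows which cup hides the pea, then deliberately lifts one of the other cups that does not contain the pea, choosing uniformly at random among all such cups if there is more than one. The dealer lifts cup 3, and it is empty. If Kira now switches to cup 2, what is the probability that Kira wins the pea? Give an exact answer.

5/8

Condition on the true location of the pea.
If it is under cup 1 (prior 1/2): the dealer has 2 equally likely choices, so probability 1/2; weight (1/2)·(1/2) = 1/4.
If it is under cup 2 (prior 5/12): the dealer has no choice, probability 1; weight (5/12)·1 = 5/12.
If it is under cup 3 (prior 1/12): the dealer opened cup 3, so this case is ruled out; weight (1/12)·0 = 0.
The weights sum to 2/3.
So P(the pea under cup 2 | the dealer opened cup 3) = (5/12) / (2/3) = 5/8.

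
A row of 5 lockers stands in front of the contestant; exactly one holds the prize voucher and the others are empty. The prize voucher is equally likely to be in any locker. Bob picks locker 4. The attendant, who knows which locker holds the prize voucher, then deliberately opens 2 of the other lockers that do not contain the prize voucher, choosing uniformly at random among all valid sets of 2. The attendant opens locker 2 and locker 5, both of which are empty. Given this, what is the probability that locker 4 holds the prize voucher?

1/5

Apply Bayes' rule, conditioning on where the prize voucher actually is.
If it is in either of lockers 1 and 3 (prior 1/5 each): the attendant has 3 equally likely choices, so probability 1/3; weight (1/5)·(1/3) = 1/15 each.
If it is in either of lockers 2 and 5 (prior 1/5 each): that locker was opened and seen not to hold the prize — ruled out; weight (1/5)·0 = 0 each.
If it is in locker 4 (prior 1/5): the attendant has 6 equally likely choices, so probability 1/6; weight (1/5)·(1/6) = 1/30.
The weights sum to 1/6.
So P(the prize voucher in locker 4 | the attendant opened locker 2 and locker 5) = (1/30) / (1/6) = 1/5.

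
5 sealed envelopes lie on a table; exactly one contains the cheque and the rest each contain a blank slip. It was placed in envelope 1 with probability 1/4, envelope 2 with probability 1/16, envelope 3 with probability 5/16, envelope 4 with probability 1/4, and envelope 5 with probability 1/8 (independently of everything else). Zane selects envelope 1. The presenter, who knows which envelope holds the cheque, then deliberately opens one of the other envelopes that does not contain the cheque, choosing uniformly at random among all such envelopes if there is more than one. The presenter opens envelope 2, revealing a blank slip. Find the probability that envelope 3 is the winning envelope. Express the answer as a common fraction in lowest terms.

Apply Bayes' rule, conditioning on where the cheque actually is.
If it is in envelope 1 (prior 1/4): the presenter has 4 equally likely choices, so probability 1/4; weight (1/4)·(1/4) = 1/16.
If it is in envelope 2 (prior 1/16): the presenter opened envelope 2, so this case is ruled out; weight (1/16)·0 = 0.
If it is in envelope 3 (prior 5/16): the presenter has 3 equally likely choices, so probability 1/3; weight (5/16)·(1/3) = 5/48.
If it is in envelope 4 (prior 1/4): the presenter has 3 equally likely choices, so probability 1/3; weight (1/4)·(1/3) = 1/12.
If it is in envelope 5 (prior 1/8): the presenter has 3 equally likely choices, so probability 1/3; weight (1/8)·(1/3) = 1/24.
The weights sum to 7/24.
So P(the cheque in envelope 3 | the presenter opened envelope 2) = (5/48) / (7/24) = 5/14.

5/14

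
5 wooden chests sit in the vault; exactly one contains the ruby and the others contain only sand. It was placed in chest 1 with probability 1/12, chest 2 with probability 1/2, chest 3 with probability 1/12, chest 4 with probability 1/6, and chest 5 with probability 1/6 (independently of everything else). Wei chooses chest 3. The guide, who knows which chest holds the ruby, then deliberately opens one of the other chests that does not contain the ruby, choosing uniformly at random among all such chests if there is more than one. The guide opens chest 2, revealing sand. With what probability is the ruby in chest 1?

4/23

Apply Bayes' rule, conditioning on where the ruby actually is.
If it is in chest 1 (prior 1/12): the guide has 3 equally likely choices, so probability 1/3; weight (1/12)·(1/3) = 1/36.
If it is in chest 2 (prior 1/2): the guide opened chest 2, so this case is ruled out; weight (1/2)·0 = 0.
If it is in chest 3 (prior 1/12): the guide has 4 equally likely choices, so probability 1/4; weight (1/12)·(1/4) = 1/48.
If it is in either of chests 4 and 5 (prior 1/6 each): the guide has 3 equally likely choices, so probability 1/3; weight (1/6)·(1/3) = 1/18 each.
The weights sum to 23/144.
So P(the ruby in chest 1 | the guide opened chest 2) = (1/36) / (23/144) = 4/23.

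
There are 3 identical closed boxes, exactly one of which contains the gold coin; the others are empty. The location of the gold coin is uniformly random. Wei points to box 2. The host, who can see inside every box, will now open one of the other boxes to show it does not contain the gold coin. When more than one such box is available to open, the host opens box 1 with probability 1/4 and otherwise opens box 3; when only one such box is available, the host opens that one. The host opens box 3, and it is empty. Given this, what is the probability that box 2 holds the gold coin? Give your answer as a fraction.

3/7

Consider each possible location of the gold coin in turn.
If it is in box 1 (prior 1/3): only box 3 is available, probability 1; weight (1/3)·1 = 1/3.
If it is in box 2 (prior 1/3): box 1 is available but not opened, probability 3/4; weight (1/3)·(3/4) = 1/4.
If it is in box 3 (prior 1/3): the host opened box 3, so this case is ruled out; weight (1/3)·0 = 0.
The weights sum to 7/12.
So P(the gold coin in box 2 | the host opened box 3) = (1/4) / (7/12) = 3/7.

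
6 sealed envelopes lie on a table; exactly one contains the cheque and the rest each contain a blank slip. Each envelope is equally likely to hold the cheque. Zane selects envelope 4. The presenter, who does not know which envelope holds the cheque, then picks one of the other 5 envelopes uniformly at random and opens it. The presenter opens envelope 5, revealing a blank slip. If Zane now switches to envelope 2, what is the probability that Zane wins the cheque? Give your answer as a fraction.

1/5

Because the presenter chose which envelope to open without knowing where the cheque is, the choice is independent of the prize location. Learning that envelope 5 does not hold the cheque simply rules out that one location and leaves the remaining 5 envelopes still equally likely by symmetry.
So P(the cheque in envelope 2) = 1/5.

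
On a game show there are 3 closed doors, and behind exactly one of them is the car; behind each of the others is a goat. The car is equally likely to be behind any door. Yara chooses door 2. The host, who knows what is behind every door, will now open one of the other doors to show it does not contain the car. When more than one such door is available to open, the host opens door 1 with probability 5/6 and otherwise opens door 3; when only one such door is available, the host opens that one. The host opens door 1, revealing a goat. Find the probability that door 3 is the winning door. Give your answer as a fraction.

Consider each possible location of the car in turn.
If it is behind door 1 (prior 1/3): the host opened door 1, so this case is ruled out; weight (1/3)·0 = 0.
If it is behind door 2 (prior 1/3): door 1 is available, opened with probability 5/6; weight (1/3)·(5/6) = 5/18.
If it is behind door 3 (prior 1/3): only door 1 is available, probability 1; weight (1/3)·1 = 1/3.
The weights sum to 11/18.
So P(the car behind door 3 | the host opened door 1) = (1/3) / (11/18) = 6/11.

6/11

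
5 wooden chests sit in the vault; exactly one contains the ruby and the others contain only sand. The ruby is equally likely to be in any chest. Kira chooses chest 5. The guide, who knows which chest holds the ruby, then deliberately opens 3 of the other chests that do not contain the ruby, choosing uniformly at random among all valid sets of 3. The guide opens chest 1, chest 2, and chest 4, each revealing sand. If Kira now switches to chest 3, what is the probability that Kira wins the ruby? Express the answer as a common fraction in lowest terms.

Consider each possible location of the ruby in turn.
If it is in any of chests 1, 2, and 4 (prior 1/5 each): that chest was opened and seen not to hold the prize — ruled out; weight (1/5)·0 = 0 each.
If it is in chest 3 (prior 1/5): the guide has no choice, probability 1; weight (1/5)·1 = 1/5.
If it is in chest 5 (prior 1/5): the guide has 4 equally likely choices, so probability 1/4; weight (1/5)·(1/4) = 1/20.
The weights sum to 1/4.
So P(the ruby in chest 3 | the guide opened chest 1, chest 2, and chest 4) = (1/5) / (1/4) = 4/5.

4/5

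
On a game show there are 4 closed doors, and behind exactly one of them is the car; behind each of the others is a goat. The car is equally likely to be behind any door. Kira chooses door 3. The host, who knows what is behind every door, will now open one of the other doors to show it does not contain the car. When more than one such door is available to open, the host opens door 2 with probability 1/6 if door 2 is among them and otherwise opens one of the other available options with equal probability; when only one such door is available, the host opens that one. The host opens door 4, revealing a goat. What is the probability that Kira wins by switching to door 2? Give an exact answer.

2/7

Consider each possible location of the car in turn.
If it is behind door 1 (prior 1/4): door 2 is available but not opened, probability 5/6; weight (1/4)·(5/6) = 5/24.
If it is behind door 2 (prior 1/4): door 2 holds the prize so is unavailable; the host chooses uniformly among the 2 others, probability 1/2; weight (1/4)·(1/2) = 1/8.
If it is behind door 3 (prior 1/4): door 2 is available but not opened; door 4 gets probability (1 − 1/6)/2 = 5/12; weight (1/4)·(5/12) = 5/48.
If it is behind door 4 (prior 1/4): the host opened door 4, so this case is ruled out; weight (1/4)·0 = 0.
The weights sum to 7/16.
So P(the car behind door 2 | the host opened door 4) = (1/8) / (7/16) = 2/7.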